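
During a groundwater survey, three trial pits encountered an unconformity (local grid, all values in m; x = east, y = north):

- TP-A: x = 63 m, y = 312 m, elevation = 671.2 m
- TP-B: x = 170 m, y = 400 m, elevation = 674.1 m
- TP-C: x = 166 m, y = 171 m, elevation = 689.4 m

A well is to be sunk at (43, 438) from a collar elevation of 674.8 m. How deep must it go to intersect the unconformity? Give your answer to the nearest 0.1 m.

13.9 m

Let the plane be z = a·x + b·y + c.
TP-B−TP-A: 107a + 88b = 2.9;  TP-C−TP-A: 103a − 141b = 18.2.
Solving gives a = 0.08325, b = −0.06827.
Then c = 671.2 − a·63 − b·312 = 687.25.
At (43, 438): z_contact = 3.58 − 29.90 + 687.25 = 660.93 m.
Depth below ground = 674.8 − 660.93 = 13.9 m.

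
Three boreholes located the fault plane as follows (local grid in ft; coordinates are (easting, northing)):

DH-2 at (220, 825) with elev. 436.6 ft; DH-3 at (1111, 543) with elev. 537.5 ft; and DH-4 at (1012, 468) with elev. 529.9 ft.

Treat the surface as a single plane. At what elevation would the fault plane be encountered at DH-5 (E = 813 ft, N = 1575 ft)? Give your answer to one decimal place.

Two edge vectors: DH-2→DH-3 = (891, -282, 100.9), DH-2→DH-4 = (792, -357, 93.3).
Normal n = (DH-2→DH-3) × (DH-2→DH-4) = (9710.7, -3217.5, -94743).
So ∂z/∂E = −n_x/n_z = 0.102495 and ∂z/∂N = −n_y/n_z = −0.033960.
Intercept c from DH-2: 436.6 − 22.55 + 28.02 = 442.07.
At (813, 1575): z = 83.3 − 53.5 + 442.07 = 471.9 ft.

471.9 ft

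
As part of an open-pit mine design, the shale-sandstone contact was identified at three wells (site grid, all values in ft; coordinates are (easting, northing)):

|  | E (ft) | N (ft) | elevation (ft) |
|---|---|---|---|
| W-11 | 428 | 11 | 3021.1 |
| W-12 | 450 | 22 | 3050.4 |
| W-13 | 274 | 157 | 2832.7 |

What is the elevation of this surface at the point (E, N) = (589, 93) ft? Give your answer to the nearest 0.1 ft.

3235.6 ft

Two edge vectors: W-11→W-12 = (22, 11, 29.3), W-11→W-13 = (-154, 146, -188.4).
Normal n = (W-11→W-12) × (W-11→W-13) = (-6350.2, -367.4, 4906).
So ∂z/∂E = −n_x/n_z = 1.29437 and ∂z/∂N = −n_y/n_z = 0.07489.
Intercept c from W-11: 3021.1 − 553.99 − 0.82 = 2466.28.
At (589, 93): z = 762.4 + 7.0 + 2466.28 = 3235.6 ft.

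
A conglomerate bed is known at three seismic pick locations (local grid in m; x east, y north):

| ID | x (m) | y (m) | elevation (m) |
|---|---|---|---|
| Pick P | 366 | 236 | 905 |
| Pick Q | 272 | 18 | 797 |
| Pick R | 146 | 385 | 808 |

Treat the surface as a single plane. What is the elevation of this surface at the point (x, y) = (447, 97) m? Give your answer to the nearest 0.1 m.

Two edge vectors: Pick P→Pick Q = (-94, -218, -108), Pick P→Pick R = (-220, 149, -97).
Normal n = (Pick P→Pick Q) × (Pick P→Pick R) = (37238, 14642, -61966).
So ∂z/∂x = −n_x/n_z = 0.60094 and ∂z/∂y = −n_y/n_z = 0.23629.
Intercept c from Pick P: 905 − 219.94 − 55.76 = 629.29.
At (447, 97): z = 268.6 + 22.9 + 629.29 = 920.8 m.

920.8 m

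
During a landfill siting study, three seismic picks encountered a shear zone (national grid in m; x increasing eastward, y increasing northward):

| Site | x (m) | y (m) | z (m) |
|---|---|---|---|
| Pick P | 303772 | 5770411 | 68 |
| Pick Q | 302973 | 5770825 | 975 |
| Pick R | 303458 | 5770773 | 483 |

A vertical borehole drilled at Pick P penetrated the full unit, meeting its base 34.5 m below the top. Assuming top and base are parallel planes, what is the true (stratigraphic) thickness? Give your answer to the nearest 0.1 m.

Two edge vectors: Pick P→Pick Q = (-799, 414, 907), Pick P→Pick R = (-314, 362, 415).
Normal n = (Pick P→Pick Q) × (Pick P→Pick R) = (-156524, 46787, -159242).
So ∂z/∂x = −n_x/n_z = −0.98293 and ∂z/∂y = −n_y/n_z = 0.29381.
|∇z| = √(a²+b²) = 1.02590, so dip δ = arctan(1.02590) = 45.73°.
True thickness = vertical thickness × cos δ = 34.5 × cos 45.73° = 24.1 m.

24.1 m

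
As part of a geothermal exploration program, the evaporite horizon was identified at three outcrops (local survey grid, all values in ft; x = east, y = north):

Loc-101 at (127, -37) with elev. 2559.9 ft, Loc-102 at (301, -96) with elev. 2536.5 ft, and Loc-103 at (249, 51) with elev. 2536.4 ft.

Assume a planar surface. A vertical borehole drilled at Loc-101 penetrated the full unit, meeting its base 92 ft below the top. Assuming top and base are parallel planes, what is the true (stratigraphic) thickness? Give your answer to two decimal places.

90.81 ft

Two edge vectors: Loc-101→Loc-102 = (174, -59, -23.4), Loc-101→Loc-103 = (122, 88, -23.5).
Normal n = (Loc-101→Loc-102) × (Loc-101→Loc-103) = (3445.7, 1234.2, 22510).
So ∂z/∂x = −n_x/n_z = −0.15307 and ∂z/∂y = −n_y/n_z = −0.05483.
|∇z| = √(a²+b²) = 0.16260, so dip δ = arctan(0.16260) = 9.24°.
True thickness = vertical thickness × cos δ = 92 × cos 9.24° = 90.81 ft.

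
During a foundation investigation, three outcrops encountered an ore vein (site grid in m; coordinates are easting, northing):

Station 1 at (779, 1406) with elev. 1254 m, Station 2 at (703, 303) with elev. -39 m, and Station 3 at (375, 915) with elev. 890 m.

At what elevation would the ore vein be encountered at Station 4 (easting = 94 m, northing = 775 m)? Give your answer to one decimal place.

Two edge vectors: Station 1→Station 2 = (-76, -1103, -1293), Station 1→Station 3 = (-404, -491, -364).
Normal n = (Station 1→Station 2) × (Station 1→Station 3) = (-233371, 494708, -408296).
So ∂z/∂easting = −n_x/n_z = −0.571573 and ∂z/∂northing = −n_y/n_z = 1.211641.
Intercept c from Station 1: 1254 + 445.26 − 1703.57 = −4.31.
At (94, 775): z = −53.7 + 939.0 − 4.31 = 881.0 m.

881.0 m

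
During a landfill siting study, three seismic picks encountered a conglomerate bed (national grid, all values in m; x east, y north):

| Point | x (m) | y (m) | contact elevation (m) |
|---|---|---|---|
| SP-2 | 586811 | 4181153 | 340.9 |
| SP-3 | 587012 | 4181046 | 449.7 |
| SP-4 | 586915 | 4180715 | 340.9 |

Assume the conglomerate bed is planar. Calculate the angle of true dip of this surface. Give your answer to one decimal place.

Let the plane be z = a·x + b·y + c.
SP-3−SP-2: 201a − 107b = 108.8;  SP-4−SP-2: 104a − 438b = 0.
Solving gives a = 0.61961, b = 0.14712.
Gradient magnitude |∇z| = √(a² + b²) = √(0.38392 + 0.02165) = 0.63684.
True dip = arctan(0.63684) = 32.5°, dipping toward WSW (azimuth ≈ 257°).

32.5°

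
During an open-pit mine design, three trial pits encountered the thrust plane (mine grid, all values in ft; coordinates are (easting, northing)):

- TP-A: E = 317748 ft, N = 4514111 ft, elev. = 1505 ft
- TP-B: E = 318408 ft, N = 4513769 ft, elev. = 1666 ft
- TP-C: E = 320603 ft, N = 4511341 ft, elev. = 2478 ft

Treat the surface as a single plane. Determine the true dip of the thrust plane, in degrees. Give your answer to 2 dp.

14.15°

Let the plane be z = a·E + b·N + c.
TP-B−TP-A: 660a − 342b = 161;  TP-C−TP-A: 2855a − 2770b = 973.
Solving gives a = 0.13290, b = −0.21428.
Gradient magnitude |∇z| = √(a² + b²) = √(0.01766 + 0.04592) = 0.25215.
True dip = arctan(0.25215) = 14.15°, dipping toward NNW (azimuth ≈ 328°).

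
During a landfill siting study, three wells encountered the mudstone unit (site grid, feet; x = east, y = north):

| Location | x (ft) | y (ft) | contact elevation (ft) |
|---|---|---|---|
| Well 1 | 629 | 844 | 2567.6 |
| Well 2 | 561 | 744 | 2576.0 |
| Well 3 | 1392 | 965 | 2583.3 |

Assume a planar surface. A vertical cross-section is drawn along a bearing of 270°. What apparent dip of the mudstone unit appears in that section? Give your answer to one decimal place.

Two edge vectors: Well 1→Well 2 = (-68, -100, 8.4), Well 1→Well 3 = (763, 121, 15.7).
Normal n = (Well 1→Well 2) × (Well 1→Well 3) = (-2586.4, 7476.8, 68072).
So ∂z/∂x = −n_x/n_z = 0.03800 and ∂z/∂y = −n_y/n_z = −0.10984.
Unit vector along 270° is (sin 270°, cos 270°) = (-1.0000, -0.0000).
Slope in that direction = a·(-1.0000) + b·(-0.0000) = −0.03800.
Apparent dip = arctan|0.03800| = 2.2° (true dip is 6.6°, so apparent ≤ true as expected).

2.2°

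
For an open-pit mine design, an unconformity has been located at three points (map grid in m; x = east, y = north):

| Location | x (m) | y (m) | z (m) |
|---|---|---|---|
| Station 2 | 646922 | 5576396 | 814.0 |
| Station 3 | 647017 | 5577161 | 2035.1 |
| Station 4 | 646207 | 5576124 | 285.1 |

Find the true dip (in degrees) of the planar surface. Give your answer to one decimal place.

57.8°

Let the plane be z = a·x + b·y + c.
Station 3−Station 2: 95a + 765b = 1221.1;  Station 4−Station 2: −715a − 272b = −528.9.
Solving gives a = 0.13906, b = 1.57894.
Gradient magnitude |∇z| = √(a² + b²) = √(0.01934 + 2.49305) = 1.58505.
True dip = arctan(1.58505) = 57.8°, dipping toward S (azimuth ≈ 185°).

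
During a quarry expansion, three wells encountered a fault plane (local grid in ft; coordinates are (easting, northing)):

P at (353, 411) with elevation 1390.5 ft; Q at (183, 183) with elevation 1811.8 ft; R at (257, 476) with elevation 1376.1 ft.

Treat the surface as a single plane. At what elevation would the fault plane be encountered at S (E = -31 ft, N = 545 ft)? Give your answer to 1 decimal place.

Let the plane be z = a·E + b·N + c.
Q−P: −170a − 228b = 421.3;  R−P: −96a + 65b = −14.4.
Solving gives a = −0.73172, b = −1.30223.
Then c = 1390.5 − a·353 − b·411 = 2184.01.
At (-31, 545): z = 22.7 − 709.7 + 2184.01 = 1497.0 ft.

1497.0 ft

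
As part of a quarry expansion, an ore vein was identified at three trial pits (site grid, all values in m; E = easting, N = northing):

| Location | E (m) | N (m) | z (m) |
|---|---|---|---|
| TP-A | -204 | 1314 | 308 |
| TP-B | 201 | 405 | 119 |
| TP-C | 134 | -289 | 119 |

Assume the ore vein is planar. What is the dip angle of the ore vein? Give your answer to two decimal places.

Let the plane be z = a·E + b·N + c.
TP-B−TP-A: 405a − 909b = −189;  TP-C−TP-A: 338a − 1603b = −189.
Solving gives a = −0.38356, b = 0.03703.
Gradient magnitude |∇z| = √(a² + b²) = √(0.14712 + 0.00137) = 0.38534.
True dip = arctan(0.38534) = 21.07°, dipping toward E (azimuth ≈ 096°).

21.07°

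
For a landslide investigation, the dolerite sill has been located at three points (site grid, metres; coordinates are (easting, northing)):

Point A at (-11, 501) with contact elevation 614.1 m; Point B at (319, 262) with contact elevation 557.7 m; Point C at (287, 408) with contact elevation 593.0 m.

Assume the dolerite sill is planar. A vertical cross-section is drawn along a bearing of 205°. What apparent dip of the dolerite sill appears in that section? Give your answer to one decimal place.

12.5°

Let the plane be z = a·E + b·N + c.
Point B−Point A: 330a − 239b = −56.4;  Point C−Point A: 298a − 93b = −21.1.
Solving gives a = 0.00499, b = 0.24287.
Unit vector along 205° is (sin 205°, cos 205°) = (-0.4226, -0.9063).
Slope in that direction = a·(-0.4226) + b·(-0.9063) = −0.22223.
Apparent dip = arctan|0.22223| = 12.5° (true dip is 13.7°, so apparent ≤ true as expected).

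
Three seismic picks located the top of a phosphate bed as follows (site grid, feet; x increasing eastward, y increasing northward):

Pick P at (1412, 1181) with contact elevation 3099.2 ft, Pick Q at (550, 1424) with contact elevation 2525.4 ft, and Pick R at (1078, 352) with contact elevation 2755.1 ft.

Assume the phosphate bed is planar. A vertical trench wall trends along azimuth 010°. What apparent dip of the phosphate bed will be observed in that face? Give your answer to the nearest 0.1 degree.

14.1°

Two edge vectors: Pick P→Pick Q = (-862, 243, -573.8), Pick P→Pick R = (-334, -829, -344.1).
Normal n = (Pick P→Pick Q) × (Pick P→Pick R) = (-559296.5, -104965, 795760).
So ∂z/∂x = −n_x/n_z = 0.70285 and ∂z/∂y = −n_y/n_z = 0.13191.
Unit vector along 010° is (sin 10°, cos 10°) = (0.1736, 0.9848).
Slope in that direction = a·(0.1736) + b·(0.9848) = 0.25195.
Apparent dip = arctan|0.25195| = 14.1° (true dip is 35.6°, so apparent ≤ true as expected).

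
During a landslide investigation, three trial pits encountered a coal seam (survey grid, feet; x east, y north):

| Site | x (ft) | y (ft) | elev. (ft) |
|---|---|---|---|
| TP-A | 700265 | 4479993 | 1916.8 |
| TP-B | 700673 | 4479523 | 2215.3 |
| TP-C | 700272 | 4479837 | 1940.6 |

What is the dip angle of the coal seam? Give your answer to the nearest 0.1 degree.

Let the plane be z = a·x + b·y + c.
TP-B−TP-A: 408a − 470b = 298.5;  TP-C−TP-A: 7a − 156b = 23.8.
Solving gives a = 0.58617, b = −0.12626.
Gradient magnitude |∇z| = √(a² + b²) = √(0.34359 + 0.01594) = 0.59961.
True dip = arctan(0.59961) = 30.9°, dipping toward WNW (azimuth ≈ 282°).

30.9°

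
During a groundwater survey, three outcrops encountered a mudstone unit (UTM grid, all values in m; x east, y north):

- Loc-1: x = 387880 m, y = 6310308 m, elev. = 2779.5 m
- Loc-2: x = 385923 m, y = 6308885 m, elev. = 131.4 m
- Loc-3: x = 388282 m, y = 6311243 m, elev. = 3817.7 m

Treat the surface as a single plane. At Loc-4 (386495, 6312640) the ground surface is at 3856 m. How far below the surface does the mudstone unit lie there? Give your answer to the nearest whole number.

Two edge vectors: Loc-1→Loc-2 = (-1957, -1423, -2648.1), Loc-1→Loc-3 = (402, 935, 1038.2).
Normal n = (Loc-1→Loc-2) × (Loc-1→Loc-3) = (998614.9, 967221.2, -1257749).
So ∂z/∂x = −n_x/n_z = 0.79396994 and ∂z/∂y = −n_y/n_z = 0.76900971.
Intercept c from Loc-1: 2779.5 − 307965.06 − 4852688.16 = −5157873.72.
At (386495, 6312640): z_contact = 306865.4 + 4854481.5 − 5157873.72 = 3473.2 m.
Depth below ground = 3856 − 3473.2 = 383 m.

383 m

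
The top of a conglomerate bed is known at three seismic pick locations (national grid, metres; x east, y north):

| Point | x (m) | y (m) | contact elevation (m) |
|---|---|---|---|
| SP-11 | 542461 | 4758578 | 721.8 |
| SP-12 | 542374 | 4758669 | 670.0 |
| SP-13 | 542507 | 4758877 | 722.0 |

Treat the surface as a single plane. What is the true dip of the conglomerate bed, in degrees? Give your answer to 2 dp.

27.45°

Two edge vectors: SP-11→SP-12 = (-87, 91, -51.8), SP-11→SP-13 = (46, 299, 0.2).
Normal n = (SP-11→SP-12) × (SP-11→SP-13) = (15506.4, -2365.4, -30199).
So ∂z/∂x = −n_x/n_z = 0.51347 and ∂z/∂y = −n_y/n_z = −0.07833.
Gradient magnitude |∇z| = √(a² + b²) = √(0.26366 + 0.00614) = 0.51941.
True dip = arctan(0.51941) = 27.45°, dipping toward W (azimuth ≈ 279°).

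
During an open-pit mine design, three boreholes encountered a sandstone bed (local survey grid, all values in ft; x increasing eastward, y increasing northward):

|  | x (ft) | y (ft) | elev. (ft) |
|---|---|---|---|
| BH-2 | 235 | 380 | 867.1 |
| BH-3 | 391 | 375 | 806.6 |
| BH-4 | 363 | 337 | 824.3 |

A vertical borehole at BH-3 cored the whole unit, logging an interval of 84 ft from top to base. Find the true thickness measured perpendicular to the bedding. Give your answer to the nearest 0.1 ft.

Let the plane be z = a·x + b·y + c.
BH-3−BH-2: 156a − 5b = −60.5;  BH-4−BH-2: 128a − 43b = −42.8.
Solving gives a = −0.39346, b = −0.17587.
|∇z| = √(a²+b²) = 0.43098, so dip δ = arctan(0.43098) = 23.31°.
True thickness = vertical thickness × cos δ = 84 × cos 23.31° = 77.1 ft.

77.1 ft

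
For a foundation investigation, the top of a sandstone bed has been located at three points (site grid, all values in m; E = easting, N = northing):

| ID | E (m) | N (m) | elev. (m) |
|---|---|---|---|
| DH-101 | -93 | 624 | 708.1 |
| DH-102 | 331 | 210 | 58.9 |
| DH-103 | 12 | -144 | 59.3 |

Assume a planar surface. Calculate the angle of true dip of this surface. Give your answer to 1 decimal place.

Two edge vectors: DH-101→DH-102 = (424, -414, -649.2), DH-101→DH-103 = (105, -768, -648.8).
Normal n = (DH-101→DH-102) × (DH-101→DH-103) = (-229982.4, 206925.2, -282162).
So ∂z/∂E = −n_x/n_z = −0.81507 and ∂z/∂N = −n_y/n_z = 0.73336.
Gradient magnitude |∇z| = √(a² + b²) = √(0.66434 + 0.53781) = 1.09643.
True dip = arctan(1.09643) = 47.6°, dipping toward SE (azimuth ≈ 132°).

47.6°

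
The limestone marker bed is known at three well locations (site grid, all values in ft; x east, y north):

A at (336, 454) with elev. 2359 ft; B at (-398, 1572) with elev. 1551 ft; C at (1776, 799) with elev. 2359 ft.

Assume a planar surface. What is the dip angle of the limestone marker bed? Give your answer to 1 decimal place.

Two edge vectors: A→B = (-734, 1118, -808), A→C = (1440, 345, 0).
Normal n = (A→B) × (A→C) = (278760, -1163520, -1863150).
So ∂z/∂x = −n_x/n_z = 0.14962 and ∂z/∂y = −n_y/n_z = −0.62449.
Gradient magnitude |∇z| = √(a² + b²) = √(0.02239 + 0.38999) = 0.64216.
True dip = arctan(0.64216) = 32.7°, dipping toward NNW (azimuth ≈ 347°).

32.7°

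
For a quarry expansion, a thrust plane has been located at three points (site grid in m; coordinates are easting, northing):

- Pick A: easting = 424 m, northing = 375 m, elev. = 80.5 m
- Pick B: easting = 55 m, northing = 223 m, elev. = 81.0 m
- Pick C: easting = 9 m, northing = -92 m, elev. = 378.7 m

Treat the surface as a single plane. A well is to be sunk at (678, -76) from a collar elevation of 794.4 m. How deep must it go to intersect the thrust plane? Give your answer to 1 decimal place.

Let the plane be z = a·easting + b·northing + c.
Pick B−Pick A: −369a − 152b = 0.5;  Pick C−Pick A: −415a − 467b = 298.2.
Solving gives a = 0.41278, b = −1.00536.
Then c = 80.5 − a·424 − b·375 = 282.49.
At (678, -76): z_contact = 279.86 + 76.41 + 282.49 = 638.76 m.
Depth below ground = 794.4 − 638.76 = 155.6 m.

155.6 m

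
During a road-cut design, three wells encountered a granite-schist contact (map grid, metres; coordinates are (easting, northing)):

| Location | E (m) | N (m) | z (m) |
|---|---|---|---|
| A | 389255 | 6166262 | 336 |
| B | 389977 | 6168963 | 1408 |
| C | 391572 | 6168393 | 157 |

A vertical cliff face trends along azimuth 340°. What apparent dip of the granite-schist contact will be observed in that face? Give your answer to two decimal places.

35.79°

Two edge vectors: A→B = (722, 2701, 1072), A→C = (2317, 2131, -179).
Normal n = (A→B) × (A→C) = (-2767911, 2613062, -4719635).
So ∂z/∂E = −n_x/n_z = −0.58647 and ∂z/∂N = −n_y/n_z = 0.55366.
Unit vector along 340° is (sin 340°, cos 340°) = (-0.3420, 0.9397).
Slope in that direction = a·(-0.3420) + b·(0.9397) = 0.72085.
Apparent dip = arctan|0.72085| = 35.79° (true dip is 38.9°, so apparent ≤ true as expected).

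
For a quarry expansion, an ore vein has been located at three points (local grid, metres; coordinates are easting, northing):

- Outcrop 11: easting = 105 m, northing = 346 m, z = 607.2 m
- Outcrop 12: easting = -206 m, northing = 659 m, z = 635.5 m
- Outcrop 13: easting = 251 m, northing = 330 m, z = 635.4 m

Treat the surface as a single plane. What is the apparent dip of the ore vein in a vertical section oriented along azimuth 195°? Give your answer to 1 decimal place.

20.1°

Two edge vectors: Outcrop 11→Outcrop 12 = (-311, 313, 28.3), Outcrop 11→Outcrop 13 = (146, -16, 28.2).
Normal n = (Outcrop 11→Outcrop 12) × (Outcrop 11→Outcrop 13) = (9279.4, 12902, -40722).
So ∂z/∂easting = −n_x/n_z = 0.22787 and ∂z/∂northing = −n_y/n_z = 0.31683.
Unit vector along 195° is (sin 195°, cos 195°) = (-0.2588, -0.9659).
Slope in that direction = a·(-0.2588) + b·(-0.9659) = −0.36501.
Apparent dip = arctan|0.36501| = 20.1° (true dip is 21.3°, so apparent ≤ true as expected).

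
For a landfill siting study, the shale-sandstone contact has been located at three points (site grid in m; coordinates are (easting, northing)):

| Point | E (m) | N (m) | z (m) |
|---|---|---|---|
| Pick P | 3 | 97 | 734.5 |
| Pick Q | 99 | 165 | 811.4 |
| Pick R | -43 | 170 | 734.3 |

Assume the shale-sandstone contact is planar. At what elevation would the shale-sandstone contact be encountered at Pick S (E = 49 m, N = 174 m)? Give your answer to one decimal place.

Let the plane be z = a·E + b·N + c.
Pick Q−Pick P: 96a + 68b = 76.9;  Pick R−Pick P: −46a + 73b = −0.2.
Solving gives a = 0.55518, b = 0.34710.
Then c = 734.5 − a·3 − b·97 = 699.17.
At (49, 174): z = 27.2 + 60.4 + 699.17 = 786.8 m.

786.8 m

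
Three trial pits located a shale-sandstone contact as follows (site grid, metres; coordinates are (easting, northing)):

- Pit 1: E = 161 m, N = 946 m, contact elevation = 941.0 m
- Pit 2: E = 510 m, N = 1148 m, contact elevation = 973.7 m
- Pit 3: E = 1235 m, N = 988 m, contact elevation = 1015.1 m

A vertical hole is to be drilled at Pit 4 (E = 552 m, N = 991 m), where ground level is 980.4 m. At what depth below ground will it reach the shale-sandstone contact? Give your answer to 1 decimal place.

Let the plane be z = a·E + b·N + c.
Pit 2−Pit 1: 349a + 202b = 32.7;  Pit 3−Pit 1: 1074a + 42b = 74.1.
Solving gives a = 0.067205, b = 0.045770.
Then c = 941 − a·161 − b·946 = 886.88.
At (552, 991): z_contact = 37.10 + 45.36 + 886.88 = 969.34 m.
Depth below ground = 980.4 − 969.34 = 11.1 m.

11.1 m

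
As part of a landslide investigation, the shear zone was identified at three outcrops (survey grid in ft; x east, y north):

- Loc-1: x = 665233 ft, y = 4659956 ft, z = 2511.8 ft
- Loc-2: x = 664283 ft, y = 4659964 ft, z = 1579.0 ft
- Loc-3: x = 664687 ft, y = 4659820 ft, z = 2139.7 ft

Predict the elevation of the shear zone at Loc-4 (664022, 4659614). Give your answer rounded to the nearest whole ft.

Two edge vectors: Loc-1→Loc-2 = (-950, 8, -932.8), Loc-1→Loc-3 = (-546, -136, -372.1).
Normal n = (Loc-1→Loc-2) × (Loc-1→Loc-3) = (-129837.6, 155813.8, 133568).
So ∂z/∂x = −n_x/n_z = 0.97207115 and ∂z/∂y = −n_y/n_z = −1.16655037.
Intercept c from Loc-1: 2511.8 − 646653.81 + 5436073.40 = 4791931.39.
At (664022, 4659614): z = 645476.6 − 5435674.4 + 4791931.39 = 1733.6 ft.

1734 ft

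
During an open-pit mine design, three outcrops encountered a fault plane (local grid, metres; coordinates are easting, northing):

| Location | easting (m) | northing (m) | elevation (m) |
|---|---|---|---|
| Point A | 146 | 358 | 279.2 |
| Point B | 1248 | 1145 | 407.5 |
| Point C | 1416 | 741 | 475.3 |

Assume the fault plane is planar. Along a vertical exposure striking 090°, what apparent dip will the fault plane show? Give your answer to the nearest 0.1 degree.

Two edge vectors: Point A→Point B = (1102, 787, 128.3), Point A→Point C = (1270, 383, 196.1).
Normal n = (Point A→Point B) × (Point A→Point C) = (105191.8, -53161.2, -577424).
So ∂z/∂easting = −n_x/n_z = 0.18217 and ∂z/∂northing = −n_y/n_z = −0.09207.
Unit vector along 090° is (sin 90°, cos 90°) = (1.0000, 0.0000).
Slope in that direction = a·(1.0000) + b·(0.0000) = 0.18217.
Apparent dip = arctan|0.18217| = 10.3° (true dip is 11.5°, so apparent ≤ true as expected).

10.3°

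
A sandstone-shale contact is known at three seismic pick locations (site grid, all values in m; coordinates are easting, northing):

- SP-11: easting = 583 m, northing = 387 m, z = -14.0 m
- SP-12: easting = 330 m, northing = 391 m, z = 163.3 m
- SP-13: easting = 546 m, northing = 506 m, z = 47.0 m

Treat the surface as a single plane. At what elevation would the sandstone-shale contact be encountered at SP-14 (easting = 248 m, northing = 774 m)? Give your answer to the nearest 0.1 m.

Let the plane be z = a·easting + b·northing + c.
SP-12−SP-11: −253a + 4b = 177.3;  SP-13−SP-11: −37a + 119b = 61.
Solving gives a = −0.69611, b = 0.29617.
Then c = -14 − a·583 − b·387 = 277.21.
At (248, 774): z = −172.6 + 229.2 + 277.21 = 333.8 m.

333.8 m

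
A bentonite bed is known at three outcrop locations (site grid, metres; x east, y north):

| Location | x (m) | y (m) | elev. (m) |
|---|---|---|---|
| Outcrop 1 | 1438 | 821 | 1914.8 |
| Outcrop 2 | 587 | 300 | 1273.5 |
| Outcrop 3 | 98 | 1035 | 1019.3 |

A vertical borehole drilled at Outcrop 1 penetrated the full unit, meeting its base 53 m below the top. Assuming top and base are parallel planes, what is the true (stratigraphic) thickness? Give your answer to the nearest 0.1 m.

Two edge vectors: Outcrop 1→Outcrop 2 = (-851, -521, -641.3), Outcrop 1→Outcrop 3 = (-1340, 214, -895.5).
Normal n = (Outcrop 1→Outcrop 2) × (Outcrop 1→Outcrop 3) = (603793.7, 97271.5, -880254).
So ∂z/∂x = −n_x/n_z = 0.68593 and ∂z/∂y = −n_y/n_z = 0.11050.
|∇z| = √(a²+b²) = 0.69478, so dip δ = arctan(0.69478) = 34.79°.
True thickness = vertical thickness × cos δ = 53 × cos 34.79° = 43.5 m.

43.5 m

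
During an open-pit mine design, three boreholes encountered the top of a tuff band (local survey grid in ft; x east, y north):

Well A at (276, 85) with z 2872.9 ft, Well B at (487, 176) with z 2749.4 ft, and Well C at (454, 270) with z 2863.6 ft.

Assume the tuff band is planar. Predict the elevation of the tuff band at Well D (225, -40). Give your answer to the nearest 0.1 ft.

Two edge vectors: Well A→Well B = (211, 91, -123.5), Well A→Well C = (178, 185, -9.3).
Normal n = (Well A→Well B) × (Well A→Well C) = (22001.2, -20020.7, 22837).
So ∂z/∂x = −n_x/n_z = −0.96340 and ∂z/∂y = −n_y/n_z = 0.87668.
Intercept c from Well A: 2872.9 + 265.90 − 74.52 = 3064.28.
At (225, -40): z = −216.8 − 35.1 + 3064.28 = 2812.4 ft.

2812.4 ft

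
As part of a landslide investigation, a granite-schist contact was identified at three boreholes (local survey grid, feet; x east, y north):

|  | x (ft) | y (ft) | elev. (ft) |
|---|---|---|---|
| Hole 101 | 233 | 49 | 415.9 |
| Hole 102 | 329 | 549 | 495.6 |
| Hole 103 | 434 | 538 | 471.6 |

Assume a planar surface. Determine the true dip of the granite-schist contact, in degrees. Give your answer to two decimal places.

16.06°

Let the plane be z = a·x + b·y + c.
Hole 102−Hole 101: 96a + 500b = 79.7;  Hole 103−Hole 101: 201a + 489b = 55.7.
Solving gives a = −0.20769, b = 0.19928.
Gradient magnitude |∇z| = √(a² + b²) = √(0.04314 + 0.03971) = 0.28783.
True dip = arctan(0.28783) = 16.06°, dipping toward SE (azimuth ≈ 134°).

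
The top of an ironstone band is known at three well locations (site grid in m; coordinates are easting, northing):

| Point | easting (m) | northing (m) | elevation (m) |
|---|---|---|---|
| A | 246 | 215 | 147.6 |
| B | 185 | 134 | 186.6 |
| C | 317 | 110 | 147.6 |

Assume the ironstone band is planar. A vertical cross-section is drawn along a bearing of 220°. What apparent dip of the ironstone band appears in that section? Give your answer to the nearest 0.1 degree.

Two edge vectors: A→B = (-61, -81, 39), A→C = (71, -105, 0).
Normal n = (A→B) × (A→C) = (4095, 2769, 12156).
So ∂z/∂easting = −n_x/n_z = −0.33687 and ∂z/∂northing = −n_y/n_z = −0.22779.
Unit vector along 220° is (sin 220°, cos 220°) = (-0.6428, -0.7660).
Slope in that direction = a·(-0.6428) + b·(-0.7660) = 0.39103.
Apparent dip = arctan|0.39103| = 21.4° (true dip is 22.1°, so apparent ≤ true as expected).

21.4°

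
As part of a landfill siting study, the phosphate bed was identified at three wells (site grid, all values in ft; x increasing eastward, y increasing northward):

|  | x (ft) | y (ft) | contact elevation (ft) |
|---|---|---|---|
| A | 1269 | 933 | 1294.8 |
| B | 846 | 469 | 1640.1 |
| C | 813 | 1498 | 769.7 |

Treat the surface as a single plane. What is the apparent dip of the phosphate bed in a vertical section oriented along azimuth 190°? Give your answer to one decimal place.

Two edge vectors: A→B = (-423, -464, 345.3), A→C = (-456, 565, -525.1).
Normal n = (A→B) × (A→C) = (48551.9, -379574.1, -450579).
So ∂z/∂x = −n_x/n_z = 0.10775 and ∂z/∂y = −n_y/n_z = −0.84241.
Unit vector along 190° is (sin 190°, cos 190°) = (-0.1736, -0.9848).
Slope in that direction = a·(-0.1736) + b·(-0.9848) = 0.81090.
Apparent dip = arctan|0.81090| = 39.0° (true dip is 40.3°, so apparent ≤ true as expected).

39.0°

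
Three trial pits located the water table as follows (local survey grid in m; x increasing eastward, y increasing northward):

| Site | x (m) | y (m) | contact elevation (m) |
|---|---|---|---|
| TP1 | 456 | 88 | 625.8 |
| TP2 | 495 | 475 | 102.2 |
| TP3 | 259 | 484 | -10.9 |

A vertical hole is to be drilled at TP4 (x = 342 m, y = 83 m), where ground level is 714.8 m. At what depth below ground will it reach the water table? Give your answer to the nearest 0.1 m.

130.6 m

Let the plane be z = a·x + b·y + c.
TP2−TP1: 39a + 387b = −523.6;  TP3−TP1: −197a + 396b = −636.7.
Solving gives a = 0.42600, b = −1.39590.
Then c = 625.8 − a·456 − b·88 = 554.38.
At (342, 83): z_contact = 145.69 − 115.86 + 554.38 = 584.22 m.
Depth below ground = 714.8 − 584.22 = 130.6 m.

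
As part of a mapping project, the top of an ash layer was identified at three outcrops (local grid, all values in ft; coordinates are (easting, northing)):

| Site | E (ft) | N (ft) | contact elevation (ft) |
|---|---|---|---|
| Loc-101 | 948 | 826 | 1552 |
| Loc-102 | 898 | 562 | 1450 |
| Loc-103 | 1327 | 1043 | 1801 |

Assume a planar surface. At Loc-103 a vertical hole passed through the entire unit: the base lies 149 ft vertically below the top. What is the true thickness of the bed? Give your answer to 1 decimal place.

Two edge vectors: Loc-101→Loc-102 = (-50, -264, -102), Loc-101→Loc-103 = (379, 217, 249).
Normal n = (Loc-101→Loc-102) × (Loc-101→Loc-103) = (-43602, -26208, 89206).
So ∂z/∂E = −n_x/n_z = 0.48878 and ∂z/∂N = −n_y/n_z = 0.29379.
|∇z| = √(a²+b²) = 0.57028, so dip δ = arctan(0.57028) = 29.70°.
True thickness = vertical thickness × cos δ = 149 × cos 29.70° = 129.4 ft.

129.4 ft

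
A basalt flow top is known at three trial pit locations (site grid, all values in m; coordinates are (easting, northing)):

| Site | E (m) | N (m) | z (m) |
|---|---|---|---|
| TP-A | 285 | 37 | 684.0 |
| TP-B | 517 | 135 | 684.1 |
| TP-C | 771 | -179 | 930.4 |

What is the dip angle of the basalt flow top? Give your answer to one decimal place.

Two edge vectors: TP-A→TP-B = (232, 98, 0.1), TP-A→TP-C = (486, -216, 246.4).
Normal n = (TP-A→TP-B) × (TP-A→TP-C) = (24168.8, -57116.2, -97740).
So ∂z/∂E = −n_x/n_z = 0.24728 and ∂z/∂N = −n_y/n_z = −0.58437.
Gradient magnitude |∇z| = √(a² + b²) = √(0.06115 + 0.34149) = 0.63453.
True dip = arctan(0.63453) = 32.4°, dipping toward NNW (azimuth ≈ 337°).

32.4°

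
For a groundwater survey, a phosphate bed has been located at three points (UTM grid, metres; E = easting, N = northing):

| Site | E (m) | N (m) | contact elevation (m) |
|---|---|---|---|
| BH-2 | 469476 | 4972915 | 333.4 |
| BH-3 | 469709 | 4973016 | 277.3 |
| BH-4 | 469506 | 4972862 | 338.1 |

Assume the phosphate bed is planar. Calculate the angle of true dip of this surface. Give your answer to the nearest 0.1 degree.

13.7°

Let the plane be z = a·E + b·N + c.
BH-3−BH-2: 233a + 101b = −56.1;  BH-4−BH-2: 30a − 53b = 4.7.
Solving gives a = −0.16247, b = −0.18064.
Gradient magnitude |∇z| = √(a² + b²) = √(0.02640 + 0.03263) = 0.24296.
True dip = arctan(0.24296) = 13.7°, dipping toward NE (azimuth ≈ 042°).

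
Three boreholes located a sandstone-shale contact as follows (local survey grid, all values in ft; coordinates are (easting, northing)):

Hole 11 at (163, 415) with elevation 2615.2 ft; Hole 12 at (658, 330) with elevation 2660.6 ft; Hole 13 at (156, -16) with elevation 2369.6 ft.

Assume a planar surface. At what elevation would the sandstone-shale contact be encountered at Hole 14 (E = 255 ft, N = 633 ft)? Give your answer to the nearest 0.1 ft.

Let the plane be z = a·E + b·N + c.
Hole 12−Hole 11: 495a − 85b = 45.4;  Hole 13−Hole 11: −7a − 431b = −245.6.
Solving gives a = 0.18904, b = 0.56677.
Then c = 2615.2 − a·163 − b·415 = 2349.18.
At (255, 633): z = 48.2 + 358.8 + 2349.18 = 2756.1 ft.

2756.1 ft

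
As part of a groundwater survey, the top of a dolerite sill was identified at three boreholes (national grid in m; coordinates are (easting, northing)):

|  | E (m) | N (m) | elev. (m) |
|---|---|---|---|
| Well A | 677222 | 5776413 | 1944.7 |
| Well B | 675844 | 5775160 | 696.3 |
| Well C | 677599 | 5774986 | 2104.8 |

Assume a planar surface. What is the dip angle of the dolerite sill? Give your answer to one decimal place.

39.3°

Two edge vectors: Well A→Well B = (-1378, -1253, -1248.4), Well A→Well C = (377, -1427, 160.1).
Normal n = (Well A→Well B) × (Well A→Well C) = (-1982072.1, -250029, 2438787).
So ∂z/∂E = −n_x/n_z = 0.81273 and ∂z/∂N = −n_y/n_z = 0.10252.
Gradient magnitude |∇z| = √(a² + b²) = √(0.66053 + 0.01051) = 0.81917.
True dip = arctan(0.81917) = 39.3°, dipping toward W (azimuth ≈ 263°).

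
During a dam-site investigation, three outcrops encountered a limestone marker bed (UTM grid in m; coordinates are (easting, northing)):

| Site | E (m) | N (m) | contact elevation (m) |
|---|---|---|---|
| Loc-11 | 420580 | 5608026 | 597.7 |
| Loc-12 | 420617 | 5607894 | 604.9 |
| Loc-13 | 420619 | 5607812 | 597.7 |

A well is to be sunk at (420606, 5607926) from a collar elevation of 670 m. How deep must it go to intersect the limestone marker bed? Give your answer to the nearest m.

68 m

Let the plane be z = a·E + b·N + c.
Loc-12−Loc-11: 37a − 132b = 7.2;  Loc-13−Loc-11: 39a − 214b = 0.
Solving gives a = 0.55624549, b = 0.10137184.
Then c = 597.7 − a·420580 − b·5608026 = −801843.95.
At (420606, 5607926): z_contact = 233960.2 + 568485.8 − 801843.95 = 602.0 m.
Depth below ground = 670 − 602.0 = 68 m.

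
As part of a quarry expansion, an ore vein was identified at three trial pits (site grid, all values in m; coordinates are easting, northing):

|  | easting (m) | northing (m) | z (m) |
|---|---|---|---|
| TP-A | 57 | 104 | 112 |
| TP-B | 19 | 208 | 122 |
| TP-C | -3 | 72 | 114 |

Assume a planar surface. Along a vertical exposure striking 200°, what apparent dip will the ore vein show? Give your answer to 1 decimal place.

Two edge vectors: TP-A→TP-B = (-38, 104, 10), TP-A→TP-C = (-60, -32, 2).
Normal n = (TP-A→TP-B) × (TP-A→TP-C) = (528, -524, 7456).
So ∂z/∂easting = −n_x/n_z = −0.07082 and ∂z/∂northing = −n_y/n_z = 0.07028.
Unit vector along 200° is (sin 200°, cos 200°) = (-0.3420, -0.9397).
Slope in that direction = a·(-0.3420) + b·(-0.9397) = −0.04182.
Apparent dip = arctan|0.04182| = 2.4° (true dip is 5.7°, so apparent ≤ true as expected).

2.4°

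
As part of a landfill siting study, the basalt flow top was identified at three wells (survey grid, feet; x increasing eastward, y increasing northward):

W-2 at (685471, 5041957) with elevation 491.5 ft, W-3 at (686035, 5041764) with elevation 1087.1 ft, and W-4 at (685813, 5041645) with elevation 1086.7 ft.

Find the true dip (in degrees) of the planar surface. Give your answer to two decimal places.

Let the plane be z = a·x + b·y + c.
W-3−W-2: 564a − 193b = 595.6;  W-4−W-2: 342a − 312b = 595.2.
Solving gives a = 0.64526, b = −1.20039.
Gradient magnitude |∇z| = √(a² + b²) = √(0.41635 + 1.44094) = 1.36283.
True dip = arctan(1.36283) = 53.73°, dipping toward NNW (azimuth ≈ 332°).

53.73°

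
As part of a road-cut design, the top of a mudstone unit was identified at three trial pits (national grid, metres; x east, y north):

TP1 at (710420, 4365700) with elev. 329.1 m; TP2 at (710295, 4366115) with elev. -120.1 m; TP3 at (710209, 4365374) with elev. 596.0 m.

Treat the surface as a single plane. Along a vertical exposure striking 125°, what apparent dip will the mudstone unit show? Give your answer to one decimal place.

Let the plane be z = a·x + b·y + c.
TP2−TP1: −125a + 415b = −449.2;  TP3−TP1: −211a − 326b = 266.9.
Solving gives a = 0.27803, b = −0.99867.
Unit vector along 125° is (sin 125°, cos 125°) = (0.8192, -0.5736).
Slope in that direction = a·(0.8192) + b·(-0.5736) = 0.80056.
Apparent dip = arctan|0.80056| = 38.7° (true dip is 46.0°, so apparent ≤ true as expected).

38.7°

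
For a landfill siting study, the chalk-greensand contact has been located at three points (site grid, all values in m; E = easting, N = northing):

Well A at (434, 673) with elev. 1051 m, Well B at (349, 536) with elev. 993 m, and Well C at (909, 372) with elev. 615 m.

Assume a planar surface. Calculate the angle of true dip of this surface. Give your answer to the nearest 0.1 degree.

40.4°

Let the plane be z = a·E + b·N + c.
Well B−Well A: −85a − 137b = −58;  Well C−Well A: 475a − 301b = −436.
Solving gives a = −0.46629, b = 0.71266.
Gradient magnitude |∇z| = √(a² + b²) = √(0.21743 + 0.50789) = 0.85165.
True dip = arctan(0.85165) = 40.4°, dipping toward SSE (azimuth ≈ 147°).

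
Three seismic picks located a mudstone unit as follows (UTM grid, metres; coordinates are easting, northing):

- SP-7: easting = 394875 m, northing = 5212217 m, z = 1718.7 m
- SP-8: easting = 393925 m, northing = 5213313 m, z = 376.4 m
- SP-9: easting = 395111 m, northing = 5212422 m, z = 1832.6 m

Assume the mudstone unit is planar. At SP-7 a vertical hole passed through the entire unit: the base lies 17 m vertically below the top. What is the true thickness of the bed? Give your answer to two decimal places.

12.05 m

Two edge vectors: SP-7→SP-8 = (-950, 1096, -1342.3), SP-7→SP-9 = (236, 205, 113.9).
Normal n = (SP-7→SP-8) × (SP-7→SP-9) = (400005.9, -208577.8, -453406).
So ∂z/∂easting = −n_x/n_z = 0.88222 and ∂z/∂northing = −n_y/n_z = −0.46002.
|∇z| = √(a²+b²) = 0.99496, so dip δ = arctan(0.99496) = 44.86°.
True thickness = vertical thickness × cos δ = 17 × cos 44.86° = 12.05 m.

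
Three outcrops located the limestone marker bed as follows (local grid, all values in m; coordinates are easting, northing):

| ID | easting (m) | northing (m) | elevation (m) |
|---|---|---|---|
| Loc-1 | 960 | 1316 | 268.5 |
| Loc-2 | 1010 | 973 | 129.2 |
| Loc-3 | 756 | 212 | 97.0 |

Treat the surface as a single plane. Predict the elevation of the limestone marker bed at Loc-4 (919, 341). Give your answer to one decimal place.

Two edge vectors: Loc-1→Loc-2 = (50, -343, -139.3), Loc-1→Loc-3 = (-204, -1104, -171.5).
Normal n = (Loc-1→Loc-2) × (Loc-1→Loc-3) = (-94962.7, 36992.2, -125172).
So ∂z/∂easting = −n_x/n_z = −0.758658 and ∂z/∂northing = −n_y/n_z = 0.295531.
Intercept c from Loc-1: 268.5 + 728.31 − 388.92 = 607.89.
At (919, 341): z = −697.2 + 100.8 + 607.89 = 11.5 m.

11.5 m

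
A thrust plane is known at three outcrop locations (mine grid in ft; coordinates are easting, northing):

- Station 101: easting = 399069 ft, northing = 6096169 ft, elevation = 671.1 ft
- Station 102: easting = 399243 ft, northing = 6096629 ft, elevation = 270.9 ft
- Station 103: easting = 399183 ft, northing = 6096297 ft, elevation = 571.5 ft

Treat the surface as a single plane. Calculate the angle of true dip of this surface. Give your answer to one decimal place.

43.7°

Two edge vectors: Station 101→Station 102 = (174, 460, -400.2), Station 101→Station 103 = (114, 128, -99.6).
Normal n = (Station 101→Station 102) × (Station 101→Station 103) = (5409.6, -28292.4, -30168).
So ∂z/∂easting = −n_x/n_z = 0.17932 and ∂z/∂northing = −n_y/n_z = −0.93783.
Gradient magnitude |∇z| = √(a² + b²) = √(0.03215 + 0.87952) = 0.95482.
True dip = arctan(0.95482) = 43.7°, dipping toward N (azimuth ≈ 349°).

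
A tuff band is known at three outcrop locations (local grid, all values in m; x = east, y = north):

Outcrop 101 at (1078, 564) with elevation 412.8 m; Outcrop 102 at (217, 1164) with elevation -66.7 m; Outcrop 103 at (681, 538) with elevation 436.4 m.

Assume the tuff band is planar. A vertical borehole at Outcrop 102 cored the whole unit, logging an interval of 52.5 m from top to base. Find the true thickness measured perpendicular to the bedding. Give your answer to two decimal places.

Let the plane be z = a·x + b·y + c.
Outcrop 102−Outcrop 101: −861a + 600b = −479.5;  Outcrop 103−Outcrop 101: −397a − 26b = 23.6.
Solving gives a = −0.00650, b = −0.80849.
|∇z| = √(a²+b²) = 0.80852, so dip δ = arctan(0.80852) = 38.96°.
True thickness = vertical thickness × cos δ = 52.5 × cos 38.96° = 40.83 m.

40.83 m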